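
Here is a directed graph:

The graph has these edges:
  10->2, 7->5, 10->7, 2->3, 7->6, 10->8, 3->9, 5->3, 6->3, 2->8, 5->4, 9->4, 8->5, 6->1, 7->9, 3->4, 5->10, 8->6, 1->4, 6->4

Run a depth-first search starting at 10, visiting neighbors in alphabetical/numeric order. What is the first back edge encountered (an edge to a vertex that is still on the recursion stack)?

DFS from 10 (visiting neighbors in alphabetical/numeric order); mark gray on enter, black on exit:
10 gray
  2 gray
    3 gray
      4 gray
      4 black
      9 gray
        9→4: 4 black — skip
      9 black
    3 black
    8 gray
      5 gray
        5→3: 3 black — skip
        5→4: 4 black — skip
        5→10: 10 is gray → back edge
First back edge: 5 → 10.

5→10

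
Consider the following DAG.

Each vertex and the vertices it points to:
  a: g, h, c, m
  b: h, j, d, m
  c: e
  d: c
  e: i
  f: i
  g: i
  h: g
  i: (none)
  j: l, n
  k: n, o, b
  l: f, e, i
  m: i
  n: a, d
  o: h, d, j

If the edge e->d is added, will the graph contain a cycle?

Yes

Adding e→d creates a cycle iff d can already reach e.
Path from d: d → c → e.
So d → … → e → d is a cycle.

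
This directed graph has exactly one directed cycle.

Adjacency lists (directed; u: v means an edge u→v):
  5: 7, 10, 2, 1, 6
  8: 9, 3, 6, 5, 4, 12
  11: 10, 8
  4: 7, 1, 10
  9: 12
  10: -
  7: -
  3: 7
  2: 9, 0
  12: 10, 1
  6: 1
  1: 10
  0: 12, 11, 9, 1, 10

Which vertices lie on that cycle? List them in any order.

0, 2, 5, 8, 11

DFS with gray/black marking from 8:
8 gray
  9 gray
    12 gray
      10 gray
      10 black
      1 gray
        1→10: 10 black — skip
      1 black
    12 black
  9 black
  3 gray
    7 gray
    7 black
  3 black
  6 gray
    6→1: 1 black — skip
  6 black
  5 gray
    5→7: 7 black — skip
    5→10: 10 black — skip
    2 gray
      2→9: 9 black — skip
      0 gray
        0→12: 12 black — skip
        11 gray
          11→10: 10 black — skip
          11→8: 8 is gray → back edge
Back edge closes the cycle 8 → 5 → 2 → 0 → 11 → 8; its vertices are {0, 2, 5, 8, 11}.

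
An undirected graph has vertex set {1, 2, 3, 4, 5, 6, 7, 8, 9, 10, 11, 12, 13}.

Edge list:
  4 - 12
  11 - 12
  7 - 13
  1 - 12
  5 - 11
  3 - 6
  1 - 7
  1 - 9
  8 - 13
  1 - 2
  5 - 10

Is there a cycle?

No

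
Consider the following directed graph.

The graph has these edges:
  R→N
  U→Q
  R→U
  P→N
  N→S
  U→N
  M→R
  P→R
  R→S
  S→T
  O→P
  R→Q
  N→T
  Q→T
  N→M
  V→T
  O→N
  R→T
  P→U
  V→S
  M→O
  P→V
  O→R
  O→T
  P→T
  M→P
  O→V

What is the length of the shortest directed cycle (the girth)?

For each vertex v, BFS finds the shortest path from v back to v.
The shortest such closed walk is M → R → N → M, length 3.

3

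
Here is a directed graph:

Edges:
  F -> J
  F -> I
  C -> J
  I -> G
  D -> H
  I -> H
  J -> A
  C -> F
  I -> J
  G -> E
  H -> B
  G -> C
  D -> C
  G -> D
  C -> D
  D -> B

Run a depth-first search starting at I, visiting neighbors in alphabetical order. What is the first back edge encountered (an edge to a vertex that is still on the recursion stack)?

DFS from I (visiting neighbors in alphabetical order); mark gray on enter, black on exit:
I gray
  G gray
    C gray
      D gray
        B gray
        B black
        D→C: C is gray → back edge
First back edge: D → C.

D→C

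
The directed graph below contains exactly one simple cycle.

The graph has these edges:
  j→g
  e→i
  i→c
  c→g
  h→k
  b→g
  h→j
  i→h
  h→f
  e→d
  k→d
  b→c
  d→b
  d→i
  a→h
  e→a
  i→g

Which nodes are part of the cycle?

DFS with gray/black marking from d:
d gray
  i gray
    c gray
      g gray
      g black
    c black
    h gray
      j gray
        j→g: g black — skip
      j black
      f gray
      f black
      k gray
        k→d: d is gray → back edge
Back edge closes the cycle d → i → h → k → d; its vertices are {d, h, i, k}.

d, h, i, k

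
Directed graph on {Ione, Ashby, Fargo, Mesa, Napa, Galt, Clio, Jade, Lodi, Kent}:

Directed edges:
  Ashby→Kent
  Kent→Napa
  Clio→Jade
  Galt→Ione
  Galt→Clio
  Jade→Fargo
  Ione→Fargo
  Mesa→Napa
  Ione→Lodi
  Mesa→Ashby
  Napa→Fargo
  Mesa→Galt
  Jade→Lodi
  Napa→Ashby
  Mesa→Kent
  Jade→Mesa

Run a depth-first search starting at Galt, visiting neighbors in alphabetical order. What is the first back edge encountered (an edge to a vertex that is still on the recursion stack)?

Napa->Ashby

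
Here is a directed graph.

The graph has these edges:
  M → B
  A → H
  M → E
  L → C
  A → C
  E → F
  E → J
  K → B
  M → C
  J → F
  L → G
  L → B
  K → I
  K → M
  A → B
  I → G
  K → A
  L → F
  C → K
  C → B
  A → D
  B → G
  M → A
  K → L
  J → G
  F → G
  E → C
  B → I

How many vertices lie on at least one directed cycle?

A vertex is on a directed cycle iff it belongs to a strongly connected component of size ≥ 2 (or has a self-loop).
The vertices on cycles are {A, C, E, K, L, M} — 6 in total.

6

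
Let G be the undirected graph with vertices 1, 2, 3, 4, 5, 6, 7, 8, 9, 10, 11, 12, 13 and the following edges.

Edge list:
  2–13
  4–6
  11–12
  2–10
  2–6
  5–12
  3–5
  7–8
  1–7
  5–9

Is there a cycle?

No

DFS, tracking each vertex's parent; an edge to a visited non-parent vertex closes a cycle.
Start from 10:
visit 10 (parent –)
  visit 2 (parent 10)
    visit 6 (parent 2)
      6–2: parent, skip
      visit 4 (parent 6)
        4–6: parent, skip
    visit 13 (parent 2)
      13–2: parent, skip
    2–10: parent, skip
visit 1 (parent –)
  visit 7 (parent 1)
    visit 8 (parent 7)
      8–7: parent, skip
    7–1: parent, skip
visit 3 (parent –)
  visit 5 (parent 3)
    5–3: parent, skip
    visit 12 (parent 5)
      visit 11 (parent 12)
        11–12: parent, skip
      12–5: parent, skip
    visit 9 (parent 5)
      9–5: parent, skip
No non-parent visited neighbor found — the graph is a forest.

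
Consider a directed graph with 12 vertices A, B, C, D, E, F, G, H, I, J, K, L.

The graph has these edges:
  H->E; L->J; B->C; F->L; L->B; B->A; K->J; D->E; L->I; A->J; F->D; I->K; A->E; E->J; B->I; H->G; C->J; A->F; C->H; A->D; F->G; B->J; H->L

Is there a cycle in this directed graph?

Yes

DFS with white/gray/black marking, starting from B:
B gray
  J gray
  J black
  A gray
    D gray
      E gray
        E→J: J black — skip
      E black
    D black
    A→J: J black — skip
    A→E: E black — skip
    F gray
      G gray
      G black
      F→D: D black — skip
      L gray
        L→B: B is gray → back edge
Back edge found, so a cycle exists: B → A → F → L → B.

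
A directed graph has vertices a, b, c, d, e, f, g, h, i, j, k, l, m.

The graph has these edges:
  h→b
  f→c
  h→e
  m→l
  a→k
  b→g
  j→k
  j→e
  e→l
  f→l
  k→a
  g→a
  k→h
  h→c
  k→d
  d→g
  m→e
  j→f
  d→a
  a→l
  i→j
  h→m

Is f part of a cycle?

f lies on a cycle iff there is a path from f back to itself.
Exploring from f, it never reaches itself; equivalently, its strongly connected component is a singleton.

No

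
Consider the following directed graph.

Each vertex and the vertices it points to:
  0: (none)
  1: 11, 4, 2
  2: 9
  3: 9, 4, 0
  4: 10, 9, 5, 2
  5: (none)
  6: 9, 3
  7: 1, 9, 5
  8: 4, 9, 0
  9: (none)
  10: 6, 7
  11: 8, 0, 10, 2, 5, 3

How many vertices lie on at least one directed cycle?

8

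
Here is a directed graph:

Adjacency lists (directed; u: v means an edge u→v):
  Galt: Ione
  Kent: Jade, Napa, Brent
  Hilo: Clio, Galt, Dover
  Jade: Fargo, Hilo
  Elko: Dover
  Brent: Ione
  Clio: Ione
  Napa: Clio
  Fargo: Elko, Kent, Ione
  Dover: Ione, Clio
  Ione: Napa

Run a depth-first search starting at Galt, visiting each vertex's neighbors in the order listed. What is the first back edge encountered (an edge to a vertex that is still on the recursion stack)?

Clio→Ione

DFS from Galt (visiting each vertex's neighbors in the order listed); mark gray on enter, black on exit:
Galt gray
  Ione gray
    Napa gray
      Clio gray
        Clio→Ione: Ione is gray → back edge
First back edge: Clio → Ione.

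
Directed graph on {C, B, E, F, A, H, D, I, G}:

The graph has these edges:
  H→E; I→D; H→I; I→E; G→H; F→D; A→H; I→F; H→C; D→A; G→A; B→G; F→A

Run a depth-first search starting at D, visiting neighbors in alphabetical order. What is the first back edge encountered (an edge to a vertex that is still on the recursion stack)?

DFS from D (visiting neighbors in alphabetical order); mark gray on enter, black on exit:
D gray
  A gray
    H gray
      C gray
      C black
      E gray
      E black
      I gray
        I→D: D is gray → back edge
First back edge: I → D.

I->D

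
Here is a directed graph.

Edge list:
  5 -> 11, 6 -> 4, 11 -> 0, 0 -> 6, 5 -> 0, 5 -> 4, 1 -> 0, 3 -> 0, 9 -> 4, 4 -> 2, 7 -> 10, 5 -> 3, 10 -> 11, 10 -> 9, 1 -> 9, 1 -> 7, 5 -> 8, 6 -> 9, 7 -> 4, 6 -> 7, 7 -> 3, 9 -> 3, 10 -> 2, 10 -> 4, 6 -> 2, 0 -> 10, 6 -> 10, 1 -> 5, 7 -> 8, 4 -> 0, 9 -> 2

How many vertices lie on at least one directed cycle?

8

A vertex is on a directed cycle iff it belongs to a strongly connected component of size ≥ 2 (or has a self-loop).
The vertices on cycles are {0, 3, 4, 6, 7, 9, 10, 11} — 8 in total.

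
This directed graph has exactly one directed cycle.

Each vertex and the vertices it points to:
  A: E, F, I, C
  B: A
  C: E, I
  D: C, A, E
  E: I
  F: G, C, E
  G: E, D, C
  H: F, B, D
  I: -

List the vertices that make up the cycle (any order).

A, D, F, G

DFS with gray/black marking from F:
F gray
  G gray
    E gray
      I gray
      I black
    E black
    D gray
      C gray
        C→E: E black — skip
        C→I: I black — skip
      C black
      A gray
        A→E: E black — skip
        A→F: F is gray → back edge
Back edge closes the cycle F → G → D → A → F; its vertices are {A, D, F, G}.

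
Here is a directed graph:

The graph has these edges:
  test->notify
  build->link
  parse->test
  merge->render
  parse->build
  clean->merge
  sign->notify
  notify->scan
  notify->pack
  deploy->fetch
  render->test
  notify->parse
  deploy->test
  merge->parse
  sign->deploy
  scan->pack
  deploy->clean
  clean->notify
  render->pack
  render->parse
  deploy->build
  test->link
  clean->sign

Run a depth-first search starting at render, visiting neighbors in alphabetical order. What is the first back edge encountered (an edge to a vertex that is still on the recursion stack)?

DFS from render (visiting neighbors in alphabetical order); mark gray on enter, black on exit:
render gray
  pack gray
  pack black
  parse gray
    build gray
      link gray
      link black
    build black
    test gray
      test→link: link black — skip
      notify gray
        notify→pack: pack black — skip
        notify→parse: parse is gray → back edge
First back edge: notify → parse.

notify→parse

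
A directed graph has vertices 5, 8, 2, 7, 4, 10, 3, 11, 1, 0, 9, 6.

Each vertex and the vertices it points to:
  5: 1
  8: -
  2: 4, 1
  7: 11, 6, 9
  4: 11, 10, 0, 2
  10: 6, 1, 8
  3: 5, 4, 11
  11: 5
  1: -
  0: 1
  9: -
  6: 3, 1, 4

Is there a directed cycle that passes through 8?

No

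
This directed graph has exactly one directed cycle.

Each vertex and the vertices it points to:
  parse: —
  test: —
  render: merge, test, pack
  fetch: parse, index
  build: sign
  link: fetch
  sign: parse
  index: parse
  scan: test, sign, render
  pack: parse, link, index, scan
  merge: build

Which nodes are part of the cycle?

pack, scan, render

DFS with gray/black marking from render:
render gray
  merge gray
    build gray
      sign gray
        parse gray
        parse black
      sign black
    build black
  merge black
  test gray
  test black
  pack gray
    pack→parse: parse black — skip
    link gray
      fetch gray
        fetch→parse: parse black — skip
        index gray
          index→parse: parse black — skip
        index black
      fetch black
    link black
    pack→index: index black — skip
    scan gray
      scan→test: test black — skip
      scan→sign: sign black — skip
      scan→render: render is gray → back edge
Back edge closes the cycle render → pack → scan → render; its vertices are {pack, scan, render}.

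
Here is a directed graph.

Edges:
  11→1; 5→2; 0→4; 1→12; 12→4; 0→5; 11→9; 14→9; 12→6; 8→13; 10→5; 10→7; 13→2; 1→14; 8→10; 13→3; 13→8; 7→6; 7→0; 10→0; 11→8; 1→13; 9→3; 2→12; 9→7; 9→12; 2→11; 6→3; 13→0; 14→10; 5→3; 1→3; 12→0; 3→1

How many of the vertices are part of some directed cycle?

14

A vertex is on a directed cycle iff it belongs to a strongly connected component of size ≥ 2 (or has a self-loop).
The vertices on cycles are {0, 1, 2, 3, 5, 6, 7, 8, 9, 10, 11, 12, 13, 14} — 14 in total.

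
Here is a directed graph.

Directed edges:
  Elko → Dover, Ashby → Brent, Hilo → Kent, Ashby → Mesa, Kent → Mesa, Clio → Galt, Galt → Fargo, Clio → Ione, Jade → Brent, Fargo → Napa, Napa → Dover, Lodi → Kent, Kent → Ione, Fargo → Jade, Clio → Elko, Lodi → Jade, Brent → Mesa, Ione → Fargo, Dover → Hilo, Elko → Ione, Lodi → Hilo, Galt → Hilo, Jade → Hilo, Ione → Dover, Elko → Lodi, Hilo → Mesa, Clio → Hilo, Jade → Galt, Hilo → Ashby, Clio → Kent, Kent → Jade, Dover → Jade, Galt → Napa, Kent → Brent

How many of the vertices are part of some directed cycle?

8

A vertex is on a directed cycle iff it belongs to a strongly connected component of size ≥ 2 (or has a self-loop).
The vertices on cycles are {Galt, Hilo, Ione, Jade, Kent, Napa, Dover, Fargo} — 8 in total.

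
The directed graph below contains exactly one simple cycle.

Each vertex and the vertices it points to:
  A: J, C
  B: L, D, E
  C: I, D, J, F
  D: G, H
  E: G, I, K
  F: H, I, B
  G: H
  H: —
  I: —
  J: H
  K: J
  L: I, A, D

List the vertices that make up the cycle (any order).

DFS with gray/black marking from C:
C gray
  I gray
  I black
  D gray
    G gray
      H gray
      H black
    G black
    D→H: H black — skip
  D black
  J gray
    J→H: H black — skip
  J black
  F gray
    F→H: H black — skip
    F→I: I black — skip
    B gray
      L gray
        L→I: I black — skip
        A gray
          A→J: J black — skip
          A→C: C is gray → back edge
Back edge closes the cycle C → F → B → L → A → C; its vertices are {A, B, C, F, L}.

A, B, C, F, L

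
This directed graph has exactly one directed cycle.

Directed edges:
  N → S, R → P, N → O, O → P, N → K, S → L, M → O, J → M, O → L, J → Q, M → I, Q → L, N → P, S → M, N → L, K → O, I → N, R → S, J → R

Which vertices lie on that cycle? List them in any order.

I, M, N, S

DFS with gray/black marking from M:
M gray
  O gray
    L gray
    L black
    P gray
    P black
  O black
  I gray
    N gray
      N→P: P black — skip
      N→O: O black — skip
      K gray
        K→O: O black — skip
      K black
      N→L: L black — skip
      S gray
        S→M: M is gray → back edge
Back edge closes the cycle M → I → N → S → M; its vertices are {I, M, N, S}.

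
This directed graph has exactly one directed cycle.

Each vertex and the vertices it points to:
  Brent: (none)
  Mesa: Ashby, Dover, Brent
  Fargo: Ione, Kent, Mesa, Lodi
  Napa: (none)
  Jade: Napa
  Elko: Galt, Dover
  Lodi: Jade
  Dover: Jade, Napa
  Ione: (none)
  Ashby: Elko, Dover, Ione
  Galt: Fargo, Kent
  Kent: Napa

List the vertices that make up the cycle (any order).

DFS with gray/black marking from Elko:
Elko gray
  Galt gray
    Fargo gray
      Ione gray
      Ione black
      Kent gray
        Napa gray
        Napa black
      Kent black
      Mesa gray
        Ashby gray
          Ashby→Elko: Elko is gray → back edge
Back edge closes the cycle Elko → Galt → Fargo → Mesa → Ashby → Elko; its vertices are {Elko, Galt, Mesa, Ashby, Fargo}.

Elko, Galt, Mesa, Ashby, Fargo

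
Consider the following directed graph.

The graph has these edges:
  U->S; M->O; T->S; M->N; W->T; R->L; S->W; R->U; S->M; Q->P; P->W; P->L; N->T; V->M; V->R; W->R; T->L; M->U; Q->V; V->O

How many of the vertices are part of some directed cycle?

A vertex is on a directed cycle iff it belongs to a strongly connected component of size ≥ 2 (or has a self-loop).
The vertices on cycles are {M, N, R, S, T, U, W} — 7 in total.

7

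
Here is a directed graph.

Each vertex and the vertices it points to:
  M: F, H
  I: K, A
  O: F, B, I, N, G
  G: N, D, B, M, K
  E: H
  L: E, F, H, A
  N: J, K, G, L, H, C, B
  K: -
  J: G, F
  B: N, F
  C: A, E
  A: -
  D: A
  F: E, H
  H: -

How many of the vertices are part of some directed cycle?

4

A vertex is on a directed cycle iff it belongs to a strongly connected component of size ≥ 2 (or has a self-loop).
The vertices on cycles are {B, G, J, N} — 4 in total.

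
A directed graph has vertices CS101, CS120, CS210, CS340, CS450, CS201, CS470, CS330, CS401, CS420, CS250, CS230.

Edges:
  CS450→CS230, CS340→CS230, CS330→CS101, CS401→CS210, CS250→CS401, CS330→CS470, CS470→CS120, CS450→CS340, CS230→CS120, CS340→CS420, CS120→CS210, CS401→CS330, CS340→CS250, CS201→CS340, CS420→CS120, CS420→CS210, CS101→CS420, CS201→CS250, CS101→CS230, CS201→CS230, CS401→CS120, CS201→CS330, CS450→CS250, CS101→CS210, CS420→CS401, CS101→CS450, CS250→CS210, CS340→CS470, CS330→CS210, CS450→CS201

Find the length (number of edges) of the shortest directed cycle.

4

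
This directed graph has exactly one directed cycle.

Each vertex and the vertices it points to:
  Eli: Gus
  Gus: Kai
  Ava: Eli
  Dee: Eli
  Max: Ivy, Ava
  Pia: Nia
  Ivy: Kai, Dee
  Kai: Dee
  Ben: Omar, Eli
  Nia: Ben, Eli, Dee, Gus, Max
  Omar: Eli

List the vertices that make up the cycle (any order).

DFS with gray/black marking from Gus:
Gus gray
  Kai gray
    Dee gray
      Eli gray
        Eli→Gus: Gus is gray → back edge
Back edge closes the cycle Gus → Kai → Dee → Eli → Gus; its vertices are {Dee, Eli, Gus, Kai}.

Dee, Eli, Gus, Kai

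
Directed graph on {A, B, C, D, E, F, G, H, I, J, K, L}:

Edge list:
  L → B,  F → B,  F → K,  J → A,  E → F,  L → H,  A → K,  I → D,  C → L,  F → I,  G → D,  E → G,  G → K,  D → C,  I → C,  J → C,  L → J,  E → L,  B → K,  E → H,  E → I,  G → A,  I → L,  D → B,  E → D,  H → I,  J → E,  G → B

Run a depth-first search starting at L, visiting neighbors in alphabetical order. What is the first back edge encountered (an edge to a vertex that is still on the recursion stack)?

C->L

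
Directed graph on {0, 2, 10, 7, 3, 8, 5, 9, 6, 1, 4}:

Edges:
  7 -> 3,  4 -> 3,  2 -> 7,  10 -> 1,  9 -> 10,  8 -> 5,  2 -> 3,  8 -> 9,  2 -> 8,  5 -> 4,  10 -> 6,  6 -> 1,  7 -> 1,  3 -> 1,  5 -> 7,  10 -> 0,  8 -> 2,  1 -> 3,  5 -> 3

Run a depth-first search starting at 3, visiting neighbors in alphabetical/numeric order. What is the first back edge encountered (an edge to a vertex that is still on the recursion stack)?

1→3

DFS from 3 (visiting neighbors in alphabetical/numeric order); mark gray on enter, black on exit:
3 gray
  1 gray
    1→3: 3 is gray → back edge
First back edge: 1 → 3.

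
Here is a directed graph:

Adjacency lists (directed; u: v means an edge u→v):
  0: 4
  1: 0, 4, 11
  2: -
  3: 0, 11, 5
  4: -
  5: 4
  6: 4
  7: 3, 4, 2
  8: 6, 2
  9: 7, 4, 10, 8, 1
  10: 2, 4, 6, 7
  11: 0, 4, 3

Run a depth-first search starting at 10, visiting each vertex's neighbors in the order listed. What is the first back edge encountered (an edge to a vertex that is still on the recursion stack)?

11->3

DFS from 10 (visiting each vertex's neighbors in the order listed); mark gray on enter, black on exit:
10 gray
  2 gray
  2 black
  4 gray
  4 black
  6 gray
    6→4: 4 black — skip
  6 black
  7 gray
    3 gray
      0 gray
        0→4: 4 black — skip
      0 black
      11 gray
        11→0: 0 black — skip
        11→4: 4 black — skip
        11→3: 3 is gray → back edge
First back edge: 11 → 3.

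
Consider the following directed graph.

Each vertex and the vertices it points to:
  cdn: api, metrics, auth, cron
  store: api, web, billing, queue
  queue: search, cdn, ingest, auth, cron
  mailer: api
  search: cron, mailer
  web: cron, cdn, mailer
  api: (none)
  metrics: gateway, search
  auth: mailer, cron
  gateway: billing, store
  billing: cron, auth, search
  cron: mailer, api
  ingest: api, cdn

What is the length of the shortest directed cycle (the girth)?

For each vertex v, BFS finds the shortest path from v back to v.
The shortest such closed walk is gateway → store → queue → cdn → metrics → gateway, length 5.

5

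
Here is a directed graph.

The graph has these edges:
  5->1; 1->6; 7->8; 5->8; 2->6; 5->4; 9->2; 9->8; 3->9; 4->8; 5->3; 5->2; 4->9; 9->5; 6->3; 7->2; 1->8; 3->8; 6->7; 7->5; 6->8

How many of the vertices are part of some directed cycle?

8

A vertex is on a directed cycle iff it belongs to a strongly connected component of size ≥ 2 (or has a self-loop).
The vertices on cycles are {1, 2, 3, 4, 5, 6, 7, 9} — 8 in total.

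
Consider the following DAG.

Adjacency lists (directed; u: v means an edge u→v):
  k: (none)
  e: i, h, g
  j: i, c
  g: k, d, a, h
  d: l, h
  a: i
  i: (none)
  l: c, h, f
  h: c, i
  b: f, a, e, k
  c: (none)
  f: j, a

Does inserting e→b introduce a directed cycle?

Yes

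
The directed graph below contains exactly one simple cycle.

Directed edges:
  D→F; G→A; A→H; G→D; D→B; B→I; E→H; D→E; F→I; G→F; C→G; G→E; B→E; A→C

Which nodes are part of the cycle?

A, C, G

DFS with gray/black marking from G:
G gray
  E gray
    H gray
    H black
  E black
  F gray
    I gray
    I black
  F black
  A gray
    A→H: H black — skip
    C gray
      C→G: G is gray → back edge
Back edge closes the cycle G → A → C → G; its vertices are {A, C, G}.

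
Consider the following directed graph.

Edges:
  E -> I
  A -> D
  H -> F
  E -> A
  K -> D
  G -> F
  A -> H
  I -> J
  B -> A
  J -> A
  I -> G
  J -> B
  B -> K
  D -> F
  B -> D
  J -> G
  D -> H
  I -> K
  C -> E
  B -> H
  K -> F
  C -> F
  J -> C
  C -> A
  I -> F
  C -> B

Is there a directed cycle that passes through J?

Yes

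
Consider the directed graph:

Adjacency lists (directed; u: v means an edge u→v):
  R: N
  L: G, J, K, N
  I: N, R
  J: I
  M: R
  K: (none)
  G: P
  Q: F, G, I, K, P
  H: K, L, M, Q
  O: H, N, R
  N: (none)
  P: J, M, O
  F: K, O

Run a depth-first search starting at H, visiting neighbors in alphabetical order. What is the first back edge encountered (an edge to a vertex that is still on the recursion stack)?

O->H

DFS from H (visiting neighbors in alphabetical order); mark gray on enter, black on exit:
H gray
  K gray
  K black
  L gray
    G gray
      P gray
        J gray
          I gray
            N gray
            N black
            R gray
              R→N: N black — skip
            R black
          I black
        J black
        M gray
          M→R: R black — skip
        M black
        O gray
          O→H: H is gray → back edge
First back edge: O → H.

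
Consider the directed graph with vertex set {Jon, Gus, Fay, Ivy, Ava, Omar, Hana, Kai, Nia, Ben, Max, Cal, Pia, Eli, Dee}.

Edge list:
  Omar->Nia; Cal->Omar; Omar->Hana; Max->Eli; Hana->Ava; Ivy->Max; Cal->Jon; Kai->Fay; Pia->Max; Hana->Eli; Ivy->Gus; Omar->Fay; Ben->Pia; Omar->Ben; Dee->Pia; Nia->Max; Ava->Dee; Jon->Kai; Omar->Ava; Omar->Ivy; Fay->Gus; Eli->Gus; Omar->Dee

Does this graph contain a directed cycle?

No

DFS with white/gray/black marking, starting from Eli:
Eli gray
  Gus gray
  Gus black
Eli black
Jon gray
  Kai gray
    Fay gray
      Fay→Gus: Gus black — skip
    Fay black
  Kai black
Jon black
Ivy gray
  Max gray
    Max→Eli: Eli black — skip
  Max black
  Ivy→Gus: Gus black — skip
Ivy black
Ava gray
  Dee gray
    Pia gray
      Pia→Max: Max black — skip
    Pia black
  Dee black
Ava black
Omar gray
  Omar→Ivy: Ivy black — skip
  Nia gray
    Nia→Max: Max black — skip
  Nia black
  Omar→Ava: Ava black — skip
  Omar→Dee: Dee black — skip
  Ben gray
    Ben→Pia: Pia black — skip
  Ben black
  Omar→Fay: Fay black — skip
  Hana gray
    Hana→Ava: Ava black — skip
    Hana→Eli: Eli black — skip
  Hana black
Omar black
Cal gray
  Cal→Omar: Omar black — skip
  Cal→Jon: Jon black — skip
Cal black
Every edge goes to a white or black vertex — no back edge, so the graph is acyclic.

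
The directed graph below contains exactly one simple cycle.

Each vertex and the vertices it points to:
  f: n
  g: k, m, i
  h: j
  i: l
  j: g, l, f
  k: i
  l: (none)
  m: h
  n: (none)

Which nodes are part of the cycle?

g, h, j, m

DFS with gray/black marking from j:
j gray
  g gray
    k gray
      i gray
        l gray
        l black
      i black
    k black
    m gray
      h gray
        h→j: j is gray → back edge
Back edge closes the cycle j → g → m → h → j; its vertices are {g, h, j, m}.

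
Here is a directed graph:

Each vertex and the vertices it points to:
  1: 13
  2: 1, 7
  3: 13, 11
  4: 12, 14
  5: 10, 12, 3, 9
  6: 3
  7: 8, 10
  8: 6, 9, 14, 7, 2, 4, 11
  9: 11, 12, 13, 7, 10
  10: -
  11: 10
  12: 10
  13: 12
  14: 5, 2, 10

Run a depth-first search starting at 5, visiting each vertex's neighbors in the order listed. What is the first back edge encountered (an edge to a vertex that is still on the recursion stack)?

8->9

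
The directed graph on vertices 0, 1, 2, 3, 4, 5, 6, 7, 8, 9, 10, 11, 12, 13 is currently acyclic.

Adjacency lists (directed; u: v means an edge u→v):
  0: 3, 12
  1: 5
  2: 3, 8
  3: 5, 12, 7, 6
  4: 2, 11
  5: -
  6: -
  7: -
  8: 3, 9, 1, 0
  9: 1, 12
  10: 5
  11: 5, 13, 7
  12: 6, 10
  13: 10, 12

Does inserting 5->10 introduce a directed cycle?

Adding 5→10 creates a cycle iff 10 can already reach 5.
Path from 10: 10 → 5.
So 10 → … → 5 → 10 is a cycle.

Yes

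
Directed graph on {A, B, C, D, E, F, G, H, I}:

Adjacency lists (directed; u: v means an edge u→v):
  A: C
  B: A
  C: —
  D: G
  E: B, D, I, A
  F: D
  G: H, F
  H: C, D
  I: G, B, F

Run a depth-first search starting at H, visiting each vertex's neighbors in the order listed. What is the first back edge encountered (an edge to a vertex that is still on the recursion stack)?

G->H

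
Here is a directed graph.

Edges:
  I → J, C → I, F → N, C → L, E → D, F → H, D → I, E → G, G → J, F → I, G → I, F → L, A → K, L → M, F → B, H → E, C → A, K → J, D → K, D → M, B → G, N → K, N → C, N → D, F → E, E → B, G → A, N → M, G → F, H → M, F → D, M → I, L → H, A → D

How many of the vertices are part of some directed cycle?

A vertex is on a directed cycle iff it belongs to a strongly connected component of size ≥ 2 (or has a self-loop).
The vertices on cycles are {B, C, E, F, G, H, L, N} — 8 in total.

8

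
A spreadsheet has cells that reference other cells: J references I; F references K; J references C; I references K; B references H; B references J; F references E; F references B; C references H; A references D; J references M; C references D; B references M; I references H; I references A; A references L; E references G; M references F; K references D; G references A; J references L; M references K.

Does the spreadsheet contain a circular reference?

Yes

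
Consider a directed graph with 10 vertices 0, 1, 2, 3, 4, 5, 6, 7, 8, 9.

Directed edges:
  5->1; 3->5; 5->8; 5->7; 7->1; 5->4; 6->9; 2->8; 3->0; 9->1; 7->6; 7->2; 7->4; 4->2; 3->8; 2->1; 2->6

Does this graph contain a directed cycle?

DFS with white/gray/black marking, starting from 8:
8 gray
8 black
0 gray
0 black
1 gray
1 black
2 gray
  2→8: 8 black — skip
  2→1: 1 black — skip
  6 gray
    9 gray
      9→1: 1 black — skip
    9 black
  6 black
2 black
3 gray
  3→8: 8 black — skip
  5 gray
    7 gray
      7→6: 6 black — skip
      4 gray
        4→2: 2 black — skip
      4 black
      7→1: 1 black — skip
      7→2: 2 black — skip
    7 black
    5→1: 1 black — skip
    5→8: 8 black — skip
    5→4: 4 black — skip
  5 black
  3→0: 0 black — skip
3 black
Every edge goes to a white or black vertex — no back edge, so the graph is acyclic.

No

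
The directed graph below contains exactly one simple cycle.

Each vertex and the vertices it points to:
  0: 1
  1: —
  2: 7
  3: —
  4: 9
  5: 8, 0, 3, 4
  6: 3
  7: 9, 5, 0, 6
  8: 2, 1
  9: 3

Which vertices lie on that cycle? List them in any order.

2, 5, 7, 8

DFS with gray/black marking from 7:
7 gray
  9 gray
    3 gray
    3 black
  9 black
  5 gray
    8 gray
      2 gray
        2→7: 7 is gray → back edge
Back edge closes the cycle 7 → 5 → 8 → 2 → 7; its vertices are {2, 5, 7, 8}.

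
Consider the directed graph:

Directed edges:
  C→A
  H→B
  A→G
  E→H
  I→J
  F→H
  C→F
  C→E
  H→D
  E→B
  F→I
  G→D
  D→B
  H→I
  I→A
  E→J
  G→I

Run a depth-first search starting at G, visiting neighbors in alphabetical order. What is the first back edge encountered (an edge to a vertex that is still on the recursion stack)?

DFS from G (visiting neighbors in alphabetical order); mark gray on enter, black on exit:
G gray
  D gray
    B gray
    B black
  D black
  I gray
    A gray
      A→G: G is gray → back edge
First back edge: A → G.

A->G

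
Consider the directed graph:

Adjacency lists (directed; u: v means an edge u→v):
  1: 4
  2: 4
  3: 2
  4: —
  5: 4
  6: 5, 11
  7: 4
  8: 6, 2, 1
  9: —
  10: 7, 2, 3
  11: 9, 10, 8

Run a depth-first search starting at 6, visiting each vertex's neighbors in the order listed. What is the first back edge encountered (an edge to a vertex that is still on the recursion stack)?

8->6

DFS from 6 (visiting each vertex's neighbors in the order listed); mark gray on enter, black on exit:
6 gray
  5 gray
    4 gray
    4 black
  5 black
  11 gray
    9 gray
    9 black
    10 gray
      7 gray
        7→4: 4 black — skip
      7 black
      2 gray
        2→4: 4 black — skip
      2 black
      3 gray
        3→2: 2 black — skip
      3 black
    10 black
    8 gray
      8→6: 6 is gray → back edge
First back edge: 8 → 6.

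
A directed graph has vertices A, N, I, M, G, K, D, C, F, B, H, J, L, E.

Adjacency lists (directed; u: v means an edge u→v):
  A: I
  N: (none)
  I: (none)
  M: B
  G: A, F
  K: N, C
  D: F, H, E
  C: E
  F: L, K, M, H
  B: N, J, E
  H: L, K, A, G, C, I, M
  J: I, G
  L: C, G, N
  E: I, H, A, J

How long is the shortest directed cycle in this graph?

3

For each vertex v, BFS finds the shortest path from v back to v.
The shortest such closed walk is F → L → G → F, length 3.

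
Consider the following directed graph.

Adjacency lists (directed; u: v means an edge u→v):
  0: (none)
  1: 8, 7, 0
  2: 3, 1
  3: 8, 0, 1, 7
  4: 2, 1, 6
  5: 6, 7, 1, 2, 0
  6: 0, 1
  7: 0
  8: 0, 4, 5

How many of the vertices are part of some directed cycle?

A vertex is on a directed cycle iff it belongs to a strongly connected component of size ≥ 2 (or has a self-loop).
The vertices on cycles are {1, 2, 3, 4, 5, 6, 8} — 7 in total.

7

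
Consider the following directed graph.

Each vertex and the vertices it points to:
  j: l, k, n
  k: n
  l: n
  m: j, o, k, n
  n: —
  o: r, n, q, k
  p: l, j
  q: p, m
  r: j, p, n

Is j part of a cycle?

No

j lies on a cycle iff there is a path from j back to itself.
Exploring from j, it never reaches itself; equivalently, its strongly connected component is a singleton.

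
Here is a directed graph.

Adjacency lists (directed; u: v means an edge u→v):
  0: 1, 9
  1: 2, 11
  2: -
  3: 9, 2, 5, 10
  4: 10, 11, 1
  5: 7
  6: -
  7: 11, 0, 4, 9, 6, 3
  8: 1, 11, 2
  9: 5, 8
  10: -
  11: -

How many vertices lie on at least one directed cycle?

A vertex is on a directed cycle iff it belongs to a strongly connected component of size ≥ 2 (or has a self-loop).
The vertices on cycles are {0, 3, 5, 7, 9} — 5 in total.

5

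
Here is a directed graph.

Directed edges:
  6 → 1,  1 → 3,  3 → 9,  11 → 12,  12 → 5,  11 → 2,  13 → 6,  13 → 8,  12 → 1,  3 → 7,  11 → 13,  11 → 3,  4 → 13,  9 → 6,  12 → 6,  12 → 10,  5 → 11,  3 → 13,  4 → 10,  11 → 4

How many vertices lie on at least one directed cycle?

8

A vertex is on a directed cycle iff it belongs to a strongly connected component of size ≥ 2 (or has a self-loop).
The vertices on cycles are {1, 3, 5, 6, 9, 11, 12, 13} — 8 in total.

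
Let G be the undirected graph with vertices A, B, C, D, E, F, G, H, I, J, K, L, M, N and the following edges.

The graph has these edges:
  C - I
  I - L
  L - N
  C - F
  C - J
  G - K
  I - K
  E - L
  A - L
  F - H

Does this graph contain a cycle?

No

DFS, tracking each vertex's parent; an edge to a visited non-parent vertex closes a cycle.
Start from L:
visit L (parent –)
  visit I (parent L)
    visit C (parent I)
      C–I: parent, skip
      visit J (parent C)
        J–C: parent, skip
      visit F (parent C)
        F–C: parent, skip
        visit H (parent F)
          H–F: parent, skip
    I–L: parent, skip
    visit K (parent I)
      K–I: parent, skip
      visit G (parent K)
        G–K: parent, skip
  visit E (parent L)
    E–L: parent, skip
  visit N (parent L)
    N–L: parent, skip
  visit A (parent L)
    A–L: parent, skip
visit B (parent –)
visit D (parent –)
visit M (parent –)
No non-parent visited neighbor found — the graph is a forest.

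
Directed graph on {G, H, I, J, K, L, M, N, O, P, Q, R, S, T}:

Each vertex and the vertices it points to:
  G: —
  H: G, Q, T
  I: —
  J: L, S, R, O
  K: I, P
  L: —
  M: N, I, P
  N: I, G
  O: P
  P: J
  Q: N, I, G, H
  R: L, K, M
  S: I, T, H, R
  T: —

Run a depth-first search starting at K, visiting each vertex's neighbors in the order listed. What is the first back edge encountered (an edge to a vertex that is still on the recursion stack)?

Q→H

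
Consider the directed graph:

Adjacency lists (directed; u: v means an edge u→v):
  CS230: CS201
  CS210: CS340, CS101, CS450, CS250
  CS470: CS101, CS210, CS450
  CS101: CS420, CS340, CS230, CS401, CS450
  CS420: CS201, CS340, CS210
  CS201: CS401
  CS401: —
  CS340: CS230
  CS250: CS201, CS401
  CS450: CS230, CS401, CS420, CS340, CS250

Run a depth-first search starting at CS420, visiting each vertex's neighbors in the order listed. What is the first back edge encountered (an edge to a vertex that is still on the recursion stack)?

DFS from CS420 (visiting each vertex's neighbors in the order listed); mark gray on enter, black on exit:
CS420 gray
  CS201 gray
    CS401 gray
    CS401 black
  CS201 black
  CS340 gray
    CS230 gray
      CS230→CS201: CS201 black — skip
    CS230 black
  CS340 black
  CS210 gray
    CS210→CS340: CS340 black — skip
    CS101 gray
      CS101→CS420: CS420 is gray → back edge
First back edge: CS101 → CS420.

CS101->CS420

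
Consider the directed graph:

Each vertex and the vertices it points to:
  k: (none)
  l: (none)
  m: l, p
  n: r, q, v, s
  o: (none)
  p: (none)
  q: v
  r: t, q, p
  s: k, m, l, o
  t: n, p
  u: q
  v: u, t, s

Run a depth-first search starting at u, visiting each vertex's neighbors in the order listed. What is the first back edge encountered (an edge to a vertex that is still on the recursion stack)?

DFS from u (visiting each vertex's neighbors in the order listed); mark gray on enter, black on exit:
u gray
  q gray
    v gray
      v→u: u is gray → back edge
First back edge: v → u.

v->u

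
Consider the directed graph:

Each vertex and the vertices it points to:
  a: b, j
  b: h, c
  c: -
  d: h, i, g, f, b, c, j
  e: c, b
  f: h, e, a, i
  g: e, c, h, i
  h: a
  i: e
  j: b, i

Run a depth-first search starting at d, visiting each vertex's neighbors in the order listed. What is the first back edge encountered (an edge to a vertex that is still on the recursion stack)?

b→h

DFS from d (visiting each vertex's neighbors in the order listed); mark gray on enter, black on exit:
d gray
  h gray
    a gray
      b gray
        b→h: h is gray → back edge
First back edge: b → h.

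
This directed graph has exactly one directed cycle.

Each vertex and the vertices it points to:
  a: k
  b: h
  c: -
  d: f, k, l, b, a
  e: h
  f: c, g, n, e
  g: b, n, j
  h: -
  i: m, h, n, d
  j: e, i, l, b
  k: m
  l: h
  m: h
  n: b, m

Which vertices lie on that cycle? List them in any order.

d, f, g, i, j

DFS with gray/black marking from d:
d gray
  f gray
    c gray
    c black
    g gray
      b gray
        h gray
        h black
      b black
      n gray
        n→b: b black — skip
        m gray
          m→h: h black — skip
        m black
      n black
      j gray
        e gray
          e→h: h black — skip
        e black
        i gray
          i→m: m black — skip
          i→h: h black — skip
          i→n: n black — skip
          i→d: d is gray → back edge
Back edge closes the cycle d → f → g → j → i → d; its vertices are {d, f, g, i, j}.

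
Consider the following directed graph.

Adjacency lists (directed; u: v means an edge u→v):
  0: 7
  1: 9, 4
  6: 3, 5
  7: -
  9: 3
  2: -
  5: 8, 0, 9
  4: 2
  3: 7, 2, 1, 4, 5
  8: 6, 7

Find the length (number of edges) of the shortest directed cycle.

For each vertex v, BFS finds the shortest path from v back to v.
The shortest such closed walk is 3 → 5 → 9 → 3, length 3.

3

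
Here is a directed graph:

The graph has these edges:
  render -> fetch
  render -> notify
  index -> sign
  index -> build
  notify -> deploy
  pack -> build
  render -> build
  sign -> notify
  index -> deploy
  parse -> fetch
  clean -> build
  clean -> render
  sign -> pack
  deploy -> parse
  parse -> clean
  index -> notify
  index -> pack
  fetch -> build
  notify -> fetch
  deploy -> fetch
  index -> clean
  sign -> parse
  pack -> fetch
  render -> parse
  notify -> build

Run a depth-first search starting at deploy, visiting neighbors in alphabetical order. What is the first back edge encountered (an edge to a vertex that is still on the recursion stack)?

DFS from deploy (visiting neighbors in alphabetical order); mark gray on enter, black on exit:
deploy gray
  fetch gray
    build gray
    build black
  fetch black
  parse gray
    clean gray
      clean→build: build black — skip
      render gray
        render→build: build black — skip
        render→fetch: fetch black — skip
        notify gray
          notify→build: build black — skip
          notify→deploy: deploy is gray → back edge
First back edge: notify → deploy.

notify->deploy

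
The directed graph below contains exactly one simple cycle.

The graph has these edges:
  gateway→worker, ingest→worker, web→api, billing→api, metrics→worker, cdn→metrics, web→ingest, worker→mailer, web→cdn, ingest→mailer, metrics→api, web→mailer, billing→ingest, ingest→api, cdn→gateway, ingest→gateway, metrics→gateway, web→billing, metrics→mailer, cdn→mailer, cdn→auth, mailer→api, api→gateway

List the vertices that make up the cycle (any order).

api, mailer, worker, gateway

DFS with gray/black marking from gateway:
gateway gray
  worker gray
    mailer gray
      api gray
        api→gateway: gateway is gray → back edge
Back edge closes the cycle gateway → worker → mailer → api → gateway; its vertices are {api, mailer, worker, gateway}.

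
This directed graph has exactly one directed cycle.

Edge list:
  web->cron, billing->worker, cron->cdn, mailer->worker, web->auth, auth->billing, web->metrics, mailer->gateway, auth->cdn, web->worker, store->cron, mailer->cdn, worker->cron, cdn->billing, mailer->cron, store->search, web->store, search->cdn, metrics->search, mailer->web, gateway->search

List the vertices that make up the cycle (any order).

DFS with gray/black marking from worker:
worker gray
  cron gray
    cdn gray
      billing gray
        billing→worker: worker is gray → back edge
Back edge closes the cycle worker → cron → cdn → billing → worker; its vertices are {cdn, cron, worker, billing}.

cdn, cron, worker, billing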